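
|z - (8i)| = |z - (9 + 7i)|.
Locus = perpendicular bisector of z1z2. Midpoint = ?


Equal distances means the locus is the perpendicular bisector of z1 and z2.
Midpoint = ((0+9)/2, (8+7)/2) = (4.5000, 7.5000)

Perpendicular bisector through (4.5000, 7.5000)


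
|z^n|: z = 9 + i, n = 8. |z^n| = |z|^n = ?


|z| = sqrt(81+1) = sqrt(82) = 9.0554
|z^8| = |z|^8 = (sqrt(82))^8 = 82^4 = 45212176

|z^8| = 45212176


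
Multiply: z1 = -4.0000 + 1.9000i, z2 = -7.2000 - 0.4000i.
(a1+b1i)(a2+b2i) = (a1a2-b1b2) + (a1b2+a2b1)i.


Real = -4*(-7.2) - 1.9*(-0.4) = 28.8 - (-0.76) = 29.56
Imag = -4*(-0.4) - (7.2)*1.9 = 1.6 - (13.68) = -12.08

29.5600 - 12.0800i


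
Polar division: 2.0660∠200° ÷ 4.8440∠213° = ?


r = 2.0660 / 4.8440 = 0.4265
theta = 200° - 213° = -13° = 347° (mod 360)

0.4265 cis(347°)


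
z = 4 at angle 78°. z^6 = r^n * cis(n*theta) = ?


r^6 = 4^6 = 4096
n*theta = 6*78° = 468° = 108° (mod 360)
a = 4096*cos(108°) = -1265.7336
b = 4096*sin(108°) = 3895.5275

4096 cis(108°) = -1265.7336 + 3895.5275i


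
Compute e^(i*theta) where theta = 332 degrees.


cos(332°) = 0.8829
sin(332°) = -0.4695

e^(i*332°) = 0.8829 - 0.4695i


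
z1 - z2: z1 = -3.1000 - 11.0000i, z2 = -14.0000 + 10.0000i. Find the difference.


Real: -3.1 + 14 = 10.9
Imag: -11 - 10 = -21

10.9000 - 21.0000i


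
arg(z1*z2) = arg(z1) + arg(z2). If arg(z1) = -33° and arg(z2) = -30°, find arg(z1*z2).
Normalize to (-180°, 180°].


arg(z1*z2) = -33° - 30° = -63°
Normalized to (-180°, 180°]: -63°

-63°


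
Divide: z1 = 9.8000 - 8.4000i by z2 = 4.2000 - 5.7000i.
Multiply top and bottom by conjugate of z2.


Conjugate of z2 = 4.2000 + 5.7000i
Numerator: (9.8000 - 8.4000i)(4.2000 + 5.7000i) = 89.0400 + 20.5800i
Denominator: 4.2^2 + (-5.7)^2 = 50.13
Result = (89.0400 + 20.5800i)/50.13

1.7762 + 0.4105i


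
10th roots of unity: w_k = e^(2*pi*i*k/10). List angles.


The 10th roots of unity are cis(360k/10°) for k=0..9
Angle step = 360/10 = 36°
Primitive root: cis(36°)
Primitive root = 0.8090 + 0.5878i

10 roots at angles: 0°, 36°, 72°, 108°, 144°, 180°, 216°, 252°, 288°, 324°


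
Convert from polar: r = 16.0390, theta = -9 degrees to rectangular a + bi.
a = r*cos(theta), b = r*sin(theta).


a = 16.0390*cos(-9°) = 16.0390*0.987688 = 15.8415
b = 16.0390*sin(-9°) = 16.0390*(-0.1564345) = -2.5091

15.8415 - 2.5091i


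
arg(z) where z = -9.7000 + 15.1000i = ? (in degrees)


Re = -9.7, Im = 15.1
arg = atan2(15.1, -9.7) = 122.7160 degrees

arg(z) = 122.7160 degrees


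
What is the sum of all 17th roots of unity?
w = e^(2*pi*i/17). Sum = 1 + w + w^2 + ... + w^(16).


The sum of all 17th roots of unity is 0.
Geometric series: (1 - w^17)/(1 - w) = (1-1)/(1-w) = 0 since w^17 = 1, w ≠ 1.
Alternatively: coefficient of z^16 in z^17 - 1 is 0.

0


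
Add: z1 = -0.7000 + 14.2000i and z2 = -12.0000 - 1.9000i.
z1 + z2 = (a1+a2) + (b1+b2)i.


Real: -0.7 - 12 = -12.7
Imag: 14.2 - 1.9 = 12.3

-12.7000 + 12.3000i


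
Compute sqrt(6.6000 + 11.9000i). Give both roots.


|z| = sqrt(43.56+141.61) = 13.6077
sqrt((|z|+a)/2) = sqrt((13.6077+6.6)/2) = sqrt(10.1039) = 3.1787
sqrt((|z|-a)/2) = sqrt((13.6077-6.6)/2) = sqrt(3.5039) = 1.8719

±(3.1787 + 1.8719i) i.e. 3.1787 + 1.8719i and -3.1787 - 1.8719i


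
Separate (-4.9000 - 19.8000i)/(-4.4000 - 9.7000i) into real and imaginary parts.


Multiply by conjugate: (-4.9000 - 19.8000i)(-4.4000 + 9.7000i) / ((-4.4)^2 + (-9.7)^2)
Numerator real = -4.9*(-4.4) - (19.8)*(-9.7) = 213.62
Numerator imag = -19.8*(-4.4) - (-4.9)*(-9.7) = 39.59
Denominator = 113.45
Re(z) = 213.62/113.45 = 1.8829
Im(z) = 39.59/113.45 = 0.3490

Re(z) = 1.8829, Im(z) = 0.3490


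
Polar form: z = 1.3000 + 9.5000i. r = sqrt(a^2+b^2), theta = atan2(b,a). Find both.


r = sqrt(1.69+90.25) = sqrt(91.94) = 9.5885
theta = atan2(9.5, 1.3) = 82.2079 degrees

r = 9.5885, theta = 82.2079 degrees


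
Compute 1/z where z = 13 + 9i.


|z|^2 = 169+81 = 250
1/z = (13 - 9i)/250

1/z = 0.0520 - 0.0360i


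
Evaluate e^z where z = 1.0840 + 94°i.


e^1.0840 = 2.9565
cos(94°) = -0.06976
sin(94°) = 0.99756
Real = 2.9565*(-0.06976) = -0.2062
Imag = 2.9565*0.99756 = 2.9493

-0.2062 + 2.9493i


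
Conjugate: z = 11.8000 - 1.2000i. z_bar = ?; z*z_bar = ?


z_bar = 11.8000 + 1.2000i
z*z_bar = 11.8^2 + (-1.2)^2 = 139.24 + 1.44 = 140.68

z_bar = 11.8000 + 1.2000i, z*z_bar = 140.68


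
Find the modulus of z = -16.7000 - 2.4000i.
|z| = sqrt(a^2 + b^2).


|z| = sqrt((-16.7)^2 + (-2.4)^2) = sqrt(278.89 + 5.76) = sqrt(284.65) = 16.8716

|z| = 16.8716


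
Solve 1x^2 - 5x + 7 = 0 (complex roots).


disc = (-5)^2 - 4*1*7 = 25 - 28 = -3
sqrt(|disc|) = sqrt(3) = 1.7321
Real part = 5/(2*1) = 2.5000
Imag part = 1.7321/(2*1) = 0.8660

2.5000 ± 0.8660i


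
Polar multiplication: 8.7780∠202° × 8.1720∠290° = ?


r = 8.7780 * 8.1720 = 71.7338
theta = 202° + 290° = 492° = 132° (mod 360)

71.7338 cis(132°)


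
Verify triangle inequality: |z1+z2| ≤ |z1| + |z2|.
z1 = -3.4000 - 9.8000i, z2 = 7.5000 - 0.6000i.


|z1| = sqrt((-3.4)^2 + (-9.8)^2) = sqrt(107.6) = 10.3730
|z2| = sqrt(7.5^2 + (-0.6)^2) = sqrt(56.61) = 7.5240
z1+z2 = 4.1000 - 10.4000i
|z1+z2| = sqrt(124.97) = 11.1790
|z1|+|z2| = 10.3730 + 7.5240 = 17.8970

|z1+z2| = 11.1790 ≤ |z1|+|z2| = 17.8970 (verified)


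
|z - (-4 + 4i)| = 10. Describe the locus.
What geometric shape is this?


|z - z0| = r is a circle with center z0 and radius r.
Center = (-4, 4), radius = 10

Circle with center (-4, 4) and radius 10


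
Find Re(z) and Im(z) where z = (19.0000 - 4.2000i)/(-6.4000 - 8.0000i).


Multiply by conjugate: (19.0000 - 4.2000i)(-6.4000 + 8.0000i) / ((-6.4)^2 + (-8)^2)
Numerator real = 19*(-6.4) - (4.2)*(-8) = -88
Numerator imag = -4.2*(-6.4) - 19*(-8) = 178.88
Denominator = 104.96
Re(z) = -88/104.96 = -0.8384
Im(z) = 178.88/104.96 = 1.7043

Re(z) = -0.8384, Im(z) = 1.7043


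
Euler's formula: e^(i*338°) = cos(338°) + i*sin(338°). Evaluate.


cos(338°) = 0.9272
sin(338°) = -0.3746

e^(i*338°) = 0.9272 - 0.3746i


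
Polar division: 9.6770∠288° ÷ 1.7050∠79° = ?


r = 9.6770 / 1.7050 = 5.6757
theta = 288° - 79° = 209° = 209° (mod 360)

5.6757 cis(209°)


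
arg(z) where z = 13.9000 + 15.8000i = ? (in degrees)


Re = 13.9, Im = 15.8
arg = atan2(15.8, 13.9) = 48.6604 degrees

arg(z) = 48.6604 degrees


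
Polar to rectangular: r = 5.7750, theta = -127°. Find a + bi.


a = 5.7750*cos(-127°) = 5.7750*(-0.60182) = -3.4755
b = 5.7750*sin(-127°) = 5.7750*(-0.79864) = -4.6121

-3.4755 - 4.6121i


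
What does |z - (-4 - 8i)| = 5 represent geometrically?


|z - z0| = r is a circle with center z0 and radius r.
Center = (-4, -8), radius = 5

Circle with center (-4, -8) and radius 5


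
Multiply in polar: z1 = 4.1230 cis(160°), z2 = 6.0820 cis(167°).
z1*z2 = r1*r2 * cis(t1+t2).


r = 4.1230 * 6.0820 = 25.0761
theta = 160° + 167° = 327° = 327° (mod 360)

25.0761 cis(327°)


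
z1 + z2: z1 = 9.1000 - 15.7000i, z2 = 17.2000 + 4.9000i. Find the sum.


Real: 9.1 + 17.2 = 26.3
Imag: -15.7 + 4.9 = -10.8

26.3000 - 10.8000i


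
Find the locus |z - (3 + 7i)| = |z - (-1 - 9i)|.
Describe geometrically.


Equal distances means the locus is the perpendicular bisector of z1 and z2.
Midpoint = ((3+(-1))/2, (7+(-9))/2) = (1.0000, -1.0000)

Perpendicular bisector through (1.0000, -1.0000)


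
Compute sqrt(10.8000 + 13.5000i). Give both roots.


|z| = sqrt(116.64+182.25) = 17.2884
sqrt((|z|+a)/2) = sqrt((17.2884+10.8)/2) = sqrt(14.0442) = 3.7476
sqrt((|z|-a)/2) = sqrt((17.2884-10.8)/2) = sqrt(3.2442) = 1.8012

±(3.7476 + 1.8012i) i.e. 3.7476 + 1.8012i and -3.7476 - 1.8012i


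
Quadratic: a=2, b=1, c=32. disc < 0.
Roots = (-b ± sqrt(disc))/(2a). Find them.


disc = 1^2 - 4*2*32 = 1 - 256 = -255
sqrt(|disc|) = sqrt(255) = 15.9687
Real part = -1/(2*2) = -0.2500
Imag part = 15.9687/(2*2) = 3.9922

-0.2500 ± 3.9922i


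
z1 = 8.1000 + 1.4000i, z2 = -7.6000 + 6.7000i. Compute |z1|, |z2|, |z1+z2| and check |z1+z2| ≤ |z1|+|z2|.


|z1| = sqrt(8.1^2 + 1.4^2) = sqrt(67.57) = 8.2201
|z2| = sqrt((-7.6)^2 + 6.7^2) = sqrt(102.65) = 10.1316
z1+z2 = 0.5000 + 8.1000i
|z1+z2| = sqrt(65.86) = 8.1154
|z1|+|z2| = 8.2201 + 10.1316 = 18.3517

|z1+z2| = 8.1154 ≤ |z1|+|z2| = 18.3517 (verified)


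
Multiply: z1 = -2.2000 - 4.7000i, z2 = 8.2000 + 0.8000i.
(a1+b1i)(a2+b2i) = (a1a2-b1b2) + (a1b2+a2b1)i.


Real = -2.2*8.2 - (-4.7)*0.8 = -18.04 - (-3.76) = -14.28
Imag = -2.2*0.8 + 8.2*(-4.7) = -1.76 - (38.54) = -40.3

-14.2800 - 40.3000i


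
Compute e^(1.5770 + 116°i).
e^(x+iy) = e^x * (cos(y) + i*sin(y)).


e^1.5770 = 4.8404
cos(116°) = -0.43837
sin(116°) = 0.89879
Real = 4.8404*(-0.43837) = -2.1219
Imag = 4.8404*0.89879 = 4.3505

-2.1219 + 4.3505i


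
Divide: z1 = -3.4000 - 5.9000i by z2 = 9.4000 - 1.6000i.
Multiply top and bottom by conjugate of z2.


Conjugate of z2 = 9.4000 + 1.6000i
Numerator: (-3.4000 - 5.9000i)(9.4000 + 1.6000i) = -22.5200 - 60.9000i
Denominator: 9.4^2 + (-1.6)^2 = 90.92
Result = (-22.5200 - 60.9000i)/90.92

-0.2477 - 0.6698i


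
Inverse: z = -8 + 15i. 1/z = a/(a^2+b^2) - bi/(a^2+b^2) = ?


|z|^2 = 64+225 = 289
1/z = (-8 - 15i)/289

1/z = -0.0277 - 0.0519i


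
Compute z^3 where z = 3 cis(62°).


r^3 = 3^3 = 27
n*theta = 3*62° = 186° = 186° (mod 360)
a = 27*cos(186°) = -26.8521
b = 27*sin(186°) = -2.8223

27 cis(186°) = -26.8521 - 2.8223i


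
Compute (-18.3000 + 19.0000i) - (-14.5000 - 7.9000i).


Real: -18.3 + 14.5 = -3.8
Imag: 19 + 7.9 = 26.9

-3.8000 + 26.9000i


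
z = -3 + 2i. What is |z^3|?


|z| = sqrt(9+4) = sqrt(13) = 3.6056
|z^3| = |z|^3 = (sqrt(13))^3 = 13*sqrt(13)

|z^3| = 13*sqrt(13) ≈ 46.8722


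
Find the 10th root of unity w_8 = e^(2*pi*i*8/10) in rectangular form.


Angle = 360*8/10 = 288°
a = cos(288°) = 0.3090
b = sin(288°) = -0.9511

0.3090 - 0.9511i


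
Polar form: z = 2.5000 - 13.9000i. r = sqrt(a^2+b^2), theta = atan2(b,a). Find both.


r = sqrt(6.25+193.21) = sqrt(199.46) = 14.1230
theta = atan2(-13.9, 2.5) = -79.8040 degrees

r = 14.1230, theta = -79.8040 degrees


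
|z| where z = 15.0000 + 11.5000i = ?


|z| = sqrt(15^2 + 11.5^2) = sqrt(225 + 132.25) = sqrt(357.25) = 18.9011

|z| = 18.9011


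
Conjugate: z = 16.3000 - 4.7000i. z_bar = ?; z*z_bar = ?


z_bar = 16.3000 + 4.7000i
z*z_bar = 16.3^2 + (-4.7)^2 = 265.69 + 22.09 = 287.78

z_bar = 16.3000 + 4.7000i, z*z_bar = 287.78


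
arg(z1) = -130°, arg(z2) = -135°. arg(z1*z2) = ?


arg(z1*z2) = -130° - 135° = -265°
Normalized to (-180°, 180°]: 95°

95°


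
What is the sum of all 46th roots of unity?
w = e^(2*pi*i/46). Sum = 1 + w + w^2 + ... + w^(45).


The sum of all 46th roots of unity is 0.
Geometric series: (1 - w^46)/(1 - w) = (1-1)/(1-w) = 0 since w^46 = 1, w ≠ 1.
Alternatively: coefficient of z^45 in z^46 - 1 is 0.

0


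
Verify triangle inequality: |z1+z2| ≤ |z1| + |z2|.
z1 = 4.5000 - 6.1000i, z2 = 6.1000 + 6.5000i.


|z1| = sqrt(4.5^2 + (-6.1)^2) = sqrt(57.46) = 7.5802
|z2| = sqrt(6.1^2 + 6.5^2) = sqrt(79.46) = 8.9140
z1+z2 = 10.6000 + 0.4000i
|z1+z2| = sqrt(112.52) = 10.6075
|z1|+|z2| = 7.5802 + 8.9140 = 16.4942

|z1+z2| = 10.6075 ≤ |z1|+|z2| = 16.4942 (verified)


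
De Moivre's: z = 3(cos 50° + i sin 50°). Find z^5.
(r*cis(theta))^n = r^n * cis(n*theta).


r^5 = 3^5 = 243
n*theta = 5*50° = 250° = 250° (mod 360)
a = 243*cos(250°) = -83.1109
b = 243*sin(250°) = -228.3453

243 cis(250°) = -83.1109 - 228.3453i


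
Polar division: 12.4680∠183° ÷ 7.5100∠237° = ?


r = 12.4680 / 7.5100 = 1.6602
theta = 183° - 237° = -54° = 306° (mod 360)

1.6602 cis(306°)


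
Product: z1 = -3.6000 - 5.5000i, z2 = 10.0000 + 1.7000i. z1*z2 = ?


Real = -3.6*10 - (-5.5)*1.7 = -36 - (-9.35) = -26.65
Imag = -3.6*1.7 + 10*(-5.5) = -6.12 - (55) = -61.12

-26.6500 - 61.1200i


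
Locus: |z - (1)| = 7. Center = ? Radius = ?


|z - z0| = r is a circle with center z0 and radius r.
Center = (1, 0), radius = 7

Circle with center (1, 0) and radius 7


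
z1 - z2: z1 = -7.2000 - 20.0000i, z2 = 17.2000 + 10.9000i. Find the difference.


Real: -7.2 - 17.2 = -24.4
Imag: -20 - 10.9 = -30.9

-24.4000 - 30.9000i


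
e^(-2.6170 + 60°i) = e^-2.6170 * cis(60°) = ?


e^-2.6170 = 0.0730
cos(60°) = 0.5
sin(60°) = 0.866
Real = 0.0730*0.5 = 0.0365
Imag = 0.0730*0.866 = 0.0632

0.0365 + 0.0632i


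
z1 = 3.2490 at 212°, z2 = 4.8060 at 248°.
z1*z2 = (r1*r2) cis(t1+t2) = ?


r = 3.2490 * 4.8060 = 15.6147
theta = 212° + 248° = 460° = 100° (mod 360)

15.6147 cis(100°)


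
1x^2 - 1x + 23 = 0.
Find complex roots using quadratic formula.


disc = (-1)^2 - 4*1*23 = 1 - 92 = -91
sqrt(|disc|) = sqrt(91) = 9.5394
Real part = 1/(2*1) = 0.5000
Imag part = 9.5394/(2*1) = 4.7697

0.5000 ± 4.7697i


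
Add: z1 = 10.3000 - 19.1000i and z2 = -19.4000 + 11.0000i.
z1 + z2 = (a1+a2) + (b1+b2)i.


Real: 10.3 - 19.4 = -9.1
Imag: -19.1 + 11 = -8.1

-9.1000 - 8.1000i


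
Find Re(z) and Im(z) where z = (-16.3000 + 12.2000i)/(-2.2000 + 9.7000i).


Multiply by conjugate: (-16.3000 + 12.2000i)(-2.2000 - 9.7000i) / ((-2.2)^2 + 9.7^2)
Numerator real = -16.3*(-2.2) + 12.2*9.7 = 154.2
Numerator imag = 12.2*(-2.2) - (-16.3)*9.7 = 131.27
Denominator = 98.93
Re(z) = 154.2/98.93 = 1.5587
Im(z) = 131.27/98.93 = 1.3269

Re(z) = 1.5587, Im(z) = 1.3269


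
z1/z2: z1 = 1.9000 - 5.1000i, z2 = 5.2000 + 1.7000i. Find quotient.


Conjugate of z2 = 5.2000 - 1.7000i
Numerator: (1.9000 - 5.1000i)(5.2000 - 1.7000i) = 1.2100 - 29.7500i
Denominator: 5.2^2 + 1.7^2 = 29.93
Result = (1.2100 - 29.7500i)/29.93

0.0404 - 0.9940i


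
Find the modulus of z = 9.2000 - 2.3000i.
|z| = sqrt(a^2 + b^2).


|z| = sqrt(9.2^2 + (-2.3)^2) = sqrt(84.64 + 5.29) = sqrt(89.93) = 9.4831

|z| = 9.4831


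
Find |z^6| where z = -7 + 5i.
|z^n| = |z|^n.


|z| = sqrt(49+25) = sqrt(74) = 8.6023
|z^6| = |z|^6 = (sqrt(74))^6 = 74^3 = 405224

|z^6| = 405224


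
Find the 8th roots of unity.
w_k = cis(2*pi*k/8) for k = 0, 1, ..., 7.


The 8th roots of unity are cis(360k/8°) for k=0..7
Angle step = 360/8 = 45°
Primitive root: cis(45°)
Primitive root = 0.7071 + 0.7071i

8 roots at angles: 0°, 45°, 90°, 135°, 180°, 225°, 270°, 315°


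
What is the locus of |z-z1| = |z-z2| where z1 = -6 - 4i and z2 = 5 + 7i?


Equal distances means the locus is the perpendicular bisector of z1 and z2.
Midpoint = ((-6+5)/2, (-4+7)/2) = (-0.5000, 1.5000)

Perpendicular bisector through (-0.5000, 1.5000)


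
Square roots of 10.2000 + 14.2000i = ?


|z| = sqrt(104.04+201.64) = 17.4837
sqrt((|z|+a)/2) = sqrt((17.4837+10.2)/2) = sqrt(13.8419) = 3.7205
sqrt((|z|-a)/2) = sqrt((17.4837-10.2)/2) = sqrt(3.6419) = 1.9084

±(3.7205 + 1.9084i) i.e. 3.7205 + 1.9084i and -3.7205 - 1.9084i


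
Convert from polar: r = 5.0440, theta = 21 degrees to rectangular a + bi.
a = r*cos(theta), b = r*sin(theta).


a = 5.0440*cos(21°) = 5.0440*0.93358 = 4.7090
b = 5.0440*sin(21°) = 5.0440*0.35837 = 1.8076

4.7090 + 1.8076i


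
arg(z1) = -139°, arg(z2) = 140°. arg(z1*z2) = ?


arg(z1*z2) = -139° + 140° = 1°
Normalized to (-180°, 180°]: 1°

1°


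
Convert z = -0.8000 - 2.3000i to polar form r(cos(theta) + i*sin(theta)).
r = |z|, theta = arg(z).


r = sqrt(0.64+5.29) = sqrt(5.93) = 2.4352
theta = atan2(-2.3, -0.8) = -109.1790 degrees

r = 2.4352, theta = -109.1790 degrees


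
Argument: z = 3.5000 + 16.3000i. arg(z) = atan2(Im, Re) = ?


Re = 3.5, Im = 16.3
arg = atan2(16.3, 3.5) = 77.8812 degrees

arg(z) = 77.8812 degrees


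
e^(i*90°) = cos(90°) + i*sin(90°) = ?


cos(90°) = 0
sin(90°) = 1.0000

e^(i*90°) = 0 + 1.0000i


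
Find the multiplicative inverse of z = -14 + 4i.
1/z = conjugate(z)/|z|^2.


|z|^2 = 196+16 = 212
1/z = (-14 - 4i)/212

1/z = -0.0660 - 0.0189i


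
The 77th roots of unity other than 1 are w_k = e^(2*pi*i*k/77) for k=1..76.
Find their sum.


With w = e^(2*pi*i/77), all 77 of the 77th roots of unity w^0 = 1, w, ..., w^(76) sum to 0: 1 + w + ... + w^(76) = (1 - w^77)/(1 - w) = 0 since w^77 = 1, w ≠ 1.
Removing the root 1: w + w^2 + ... + w^(76) = 0 - 1 = -1

Sum = -1


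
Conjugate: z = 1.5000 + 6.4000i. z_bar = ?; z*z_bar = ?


z_bar = 1.5000 - 6.4000i
z*z_bar = 1.5^2 + 6.4^2 = 2.25 + 40.96 = 43.21

z_bar = 1.5000 - 6.4000i, z*z_bar = 43.21


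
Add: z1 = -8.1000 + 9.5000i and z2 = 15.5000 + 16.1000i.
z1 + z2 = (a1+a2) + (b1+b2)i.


Real: -8.1 + 15.5 = 7.4
Imag: 9.5 + 16.1 = 25.6

7.4000 + 25.6000i


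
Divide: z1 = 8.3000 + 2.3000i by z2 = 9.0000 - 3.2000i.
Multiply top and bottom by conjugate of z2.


Conjugate of z2 = 9.0000 + 3.2000i
Numerator: (8.3000 + 2.3000i)(9.0000 + 3.2000i) = 67.3400 + 47.2600i
Denominator: 9^2 + (-3.2)^2 = 91.24
Result = (67.3400 + 47.2600i)/91.24

0.7381 + 0.5180i


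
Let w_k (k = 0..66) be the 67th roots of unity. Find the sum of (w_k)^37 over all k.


The roots are w_k = w^k with w = e^(2*pi*i/67), and (w^k)^37 = (w^37)^k.
So S = 1 + u + u^2 + ... + u^(66) with u = w^37.
37 = 0*67 + 37, so 37 is not a multiple of 67: u = w^37 ≠ 1 (w is a primitive 67th root), while u^67 = (w^67)^37 = 1.
Geometric series: S = (1 - u^67)/(1 - u) = (1 - 1)/(1 - u) = 0

S = 0


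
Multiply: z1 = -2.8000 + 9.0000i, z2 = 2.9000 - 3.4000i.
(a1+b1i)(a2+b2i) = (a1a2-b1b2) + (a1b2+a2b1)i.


Real = -2.8*2.9 - 9*(-3.4) = -8.12 - (-30.6) = 22.48
Imag = -2.8*(-3.4) + 2.9*9 = 9.52 + 26.1 = 35.62

22.4800 + 35.6200i


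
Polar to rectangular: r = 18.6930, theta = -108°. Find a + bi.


a = 18.6930*cos(-108°) = 18.6930*(-0.30902) = -5.7765
b = 18.6930*sin(-108°) = 18.6930*(-0.951057) = -17.7781

-5.7765 - 17.7781i


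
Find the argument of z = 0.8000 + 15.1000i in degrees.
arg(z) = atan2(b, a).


Re = 0.8, Im = 15.1
arg = atan2(15.1, 0.8) = 86.9673 degrees

arg(z) = 86.9673 degrees


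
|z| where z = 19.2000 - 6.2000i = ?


|z| = sqrt(19.2^2 + (-6.2)^2) = sqrt(368.64 + 38.44) = sqrt(407.08) = 20.1762

|z| = 20.1762


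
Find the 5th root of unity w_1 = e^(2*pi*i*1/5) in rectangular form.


Angle = 360*1/5 = 72°
a = cos(72°) = 0.3090
b = sin(72°) = 0.9511

0.3090 + 0.9511i


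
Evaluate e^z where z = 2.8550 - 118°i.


e^2.8550 = 17.3744
cos(-118°) = -0.46947
sin(-118°) = -0.88295
Real = 17.3744*(-0.46947) = -8.1568
Imag = 17.3744*(-0.88295) = -15.3407

-8.1568 - 15.3407i


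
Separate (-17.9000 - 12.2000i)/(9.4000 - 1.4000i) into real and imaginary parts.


Multiply by conjugate: (-17.9000 - 12.2000i)(9.4000 + 1.4000i) / (9.4^2 + (-1.4)^2)
Numerator real = -17.9*9.4 - (12.2)*(-1.4) = -151.18
Numerator imag = -12.2*9.4 - (-17.9)*(-1.4) = -139.74
Denominator = 90.32
Re(z) = -151.18/90.32 = -1.6738
Im(z) = -139.74/90.32 = -1.5472

Re(z) = -1.6738, Im(z) = -1.5472


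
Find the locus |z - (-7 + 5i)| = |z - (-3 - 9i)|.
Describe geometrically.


Equal distances means the locus is the perpendicular bisector of z1 and z2.
Midpoint = ((-7+(-3))/2, (5+(-9))/2) = (-5.0000, -2.0000)

Perpendicular bisector through (-5.0000, -2.0000)


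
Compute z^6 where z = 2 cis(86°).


r^6 = 2^6 = 64
n*theta = 6*86° = 516° = 156° (mod 360)
a = 64*cos(156°) = -58.4669
b = 64*sin(156°) = 26.0311

64 cis(156°) = -58.4669 + 26.0311i


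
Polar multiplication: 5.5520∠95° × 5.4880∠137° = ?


r = 5.5520 * 5.4880 = 30.4694
theta = 95° + 137° = 232° = 232° (mod 360)

30.4694 cis(232°)


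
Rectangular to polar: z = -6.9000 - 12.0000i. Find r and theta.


r = sqrt(47.61+144) = sqrt(191.61) = 13.8423
theta = atan2(-12, -6.9) = -119.8989 degrees

r = 13.8423, theta = -119.8989 degrees


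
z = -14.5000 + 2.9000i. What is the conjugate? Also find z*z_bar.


z_bar = -14.5000 - 2.9000i
z*z_bar = (-14.5)^2 + 2.9^2 = 210.25 + 8.41 = 218.66

z_bar = -14.5000 - 2.9000i, z*z_bar = 218.66


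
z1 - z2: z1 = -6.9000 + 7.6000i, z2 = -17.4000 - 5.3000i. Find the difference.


Real: -6.9 + 17.4 = 10.5
Imag: 7.6 + 5.3 = 12.9

10.5000 + 12.9000i


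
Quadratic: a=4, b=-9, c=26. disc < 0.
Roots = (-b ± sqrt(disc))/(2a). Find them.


disc = (-9)^2 - 4*4*26 = 81 - 416 = -335
sqrt(|disc|) = sqrt(335) = 18.3030
Real part = 9/(2*4) = 1.1250
Imag part = 18.3030/(2*4) = 2.2879

1.1250 ± 2.2879i


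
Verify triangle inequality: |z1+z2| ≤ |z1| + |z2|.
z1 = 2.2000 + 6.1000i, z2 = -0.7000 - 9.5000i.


|z1| = sqrt(2.2^2 + 6.1^2) = sqrt(42.05) = 6.4846
|z2| = sqrt((-0.7)^2 + (-9.5)^2) = sqrt(90.74) = 9.5258
z1+z2 = 1.5000 - 3.4000i
|z1+z2| = sqrt(13.81) = 3.7162
|z1|+|z2| = 6.4846 + 9.5258 = 16.0104

|z1+z2| = 3.7162 ≤ |z1|+|z2| = 16.0104 (verified)


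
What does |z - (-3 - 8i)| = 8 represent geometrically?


|z - z0| = r is a circle with center z0 and radius r.
Center = (-3, -8), radius = 8

Circle with center (-3, -8) and radius 8


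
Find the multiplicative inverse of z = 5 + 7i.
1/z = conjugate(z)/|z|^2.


|z|^2 = 25+49 = 74
1/z = (5 - 7i)/74

1/z = 0.0676 - 0.0946i


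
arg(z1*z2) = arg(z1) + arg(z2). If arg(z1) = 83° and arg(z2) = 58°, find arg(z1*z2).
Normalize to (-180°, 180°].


arg(z1*z2) = 83° + 58° = 141°
Normalized to (-180°, 180°]: 141°

141°


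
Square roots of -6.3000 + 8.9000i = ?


|z| = sqrt(39.69+79.21) = 10.9041
sqrt((|z|+a)/2) = sqrt((10.9041+(-6.3))/2) = sqrt(2.3021) = 1.5173
sqrt((|z|-a)/2) = sqrt((10.9041-(-6.3))/2) = sqrt(8.6021) = 2.9329

±(1.5173 + 2.9329i) i.e. 1.5173 + 2.9329i and -1.5173 - 2.9329i


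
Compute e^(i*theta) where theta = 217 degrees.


cos(217°) = -0.7986
sin(217°) = -0.6018

e^(i*217°) = -0.7986 - 0.6018i


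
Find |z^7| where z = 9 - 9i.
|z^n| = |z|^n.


|z| = sqrt(81+81) = sqrt(162) = 12.7279
|z^7| = |z|^7 = (sqrt(162))^7 = 162^3 * sqrt(162) = 4251528*sqrt(162)

|z^7| = 4251528*sqrt(162) ≈ 54113117.0257


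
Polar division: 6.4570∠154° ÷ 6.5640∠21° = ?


r = 6.4570 / 6.5640 = 0.9837
theta = 154° - 21° = 133° = 133° (mod 360)

0.9837 cis(133°)


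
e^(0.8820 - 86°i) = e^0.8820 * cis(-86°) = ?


e^0.8820 = 2.4157
cos(-86°) = 0.06976
sin(-86°) = -0.99756
Real = 2.4157*0.06976 = 0.1685
Imag = 2.4157*(-0.99756) = -2.4098

0.1685 - 2.4098i


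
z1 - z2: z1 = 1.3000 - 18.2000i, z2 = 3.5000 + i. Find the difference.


Real: 1.3 - 3.5 = -2.2
Imag: -18.2 - 1 = -19.2

-2.2000 - 19.2000i


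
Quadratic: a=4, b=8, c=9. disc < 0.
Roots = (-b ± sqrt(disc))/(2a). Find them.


disc = 8^2 - 4*4*9 = 64 - 144 = -80
sqrt(|disc|) = sqrt(80) = 8.9443
Real part = -8/(2*4) = -1.0000
Imag part = 8.9443/(2*4) = 1.1180

-1.0000 ± 1.1180i


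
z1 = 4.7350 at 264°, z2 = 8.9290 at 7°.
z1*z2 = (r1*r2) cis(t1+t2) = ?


r = 4.7350 * 8.9290 = 42.2788
theta = 264° + 7° = 271° = 271° (mod 360)

42.2788 cis(271°)


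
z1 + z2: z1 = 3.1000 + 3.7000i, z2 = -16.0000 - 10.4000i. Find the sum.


Real: 3.1 - 16 = -12.9
Imag: 3.7 - 10.4 = -6.7

-12.9000 - 6.7000i


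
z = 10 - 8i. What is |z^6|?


|z| = sqrt(100+64) = sqrt(164) = 12.8062
|z^6| = |z|^6 = (sqrt(164))^6 = 164^3 = 4410944

|z^6| = 4410944


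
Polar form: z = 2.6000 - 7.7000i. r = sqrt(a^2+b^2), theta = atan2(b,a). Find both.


r = sqrt(6.76+59.29) = sqrt(66.05) = 8.1271
theta = atan2(-7.7, 2.6) = -71.3421 degrees

r = 8.1271, theta = -71.3421 degrees


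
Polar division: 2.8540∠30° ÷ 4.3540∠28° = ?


r = 2.8540 / 4.3540 = 0.6555
theta = 30° - 28° = 2° = 2° (mod 360)

0.6555 cis(2°)


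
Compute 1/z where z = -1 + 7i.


|z|^2 = 1+49 = 50
1/z = (-1 - 7i)/50

1/z = -0.0200 - 0.1400i


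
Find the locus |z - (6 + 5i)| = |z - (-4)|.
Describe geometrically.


Equal distances means the locus is the perpendicular bisector of z1 and z2.
Midpoint = ((6+(-4))/2, (5+0)/2) = (1.0000, 2.5000)

Perpendicular bisector through (1.0000, 2.5000)


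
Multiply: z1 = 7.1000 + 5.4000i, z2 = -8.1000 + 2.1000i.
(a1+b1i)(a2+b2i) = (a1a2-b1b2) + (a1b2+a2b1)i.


Real = 7.1*(-8.1) - 5.4*2.1 = -57.51 - 11.34 = -68.85
Imag = 7.1*2.1 - (8.1)*5.4 = 14.91 - (43.74) = -28.83

-68.8500 - 28.8300i


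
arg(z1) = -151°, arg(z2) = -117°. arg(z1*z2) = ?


arg(z1*z2) = -151° - 117° = -268°
Normalized to (-180°, 180°]: 92°

92°


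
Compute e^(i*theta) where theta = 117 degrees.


cos(117°) = -0.4540
sin(117°) = 0.8910

e^(i*117°) = -0.4540 + 0.8910i


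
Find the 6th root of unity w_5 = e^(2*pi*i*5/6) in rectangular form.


Angle = 360*5/6 = 300°
a = cos(300°) = 0.5000
b = sin(300°) = -0.8660

0.5000 - 0.8660i


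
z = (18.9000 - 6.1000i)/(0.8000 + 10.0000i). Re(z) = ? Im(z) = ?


Multiply by conjugate: (18.9000 - 6.1000i)(0.8000 - 10.0000i) / (0.8^2 + 10^2)
Numerator real = 18.9*0.8 - (6.1)*10 = -45.88
Numerator imag = -6.1*0.8 - 18.9*10 = -193.88
Denominator = 100.64
Re(z) = -45.88/100.64 = -0.4559
Im(z) = -193.88/100.64 = -1.9265

Re(z) = -0.4559, Im(z) = -1.9265


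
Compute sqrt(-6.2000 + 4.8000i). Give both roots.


|z| = sqrt(38.44+23.04) = 7.8409
sqrt((|z|+a)/2) = sqrt((7.8409+(-6.2))/2) = sqrt(0.8205) = 0.9058
sqrt((|z|-a)/2) = sqrt((7.8409-(-6.2))/2) = sqrt(7.0205) = 2.6496

±(0.9058 + 2.6496i) i.e. 0.9058 + 2.6496i and -0.9058 - 2.6496i


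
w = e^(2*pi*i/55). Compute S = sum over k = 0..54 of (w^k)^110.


The roots are w_k = w^k with w = e^(2*pi*i/55), and (w^k)^110 = (w^110)^k.
So S = 1 + u + u^2 + ... + u^(54) with u = w^110.
110 = 2*55 + 0, so 110 is a multiple of 55 and u = (w^55)^2 = 1.
Every one of the 55 terms equals 1: S = 55

S = 55


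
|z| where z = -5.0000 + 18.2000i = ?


|z| = sqrt((-5)^2 + 18.2^2) = sqrt(25 + 331.24) = sqrt(356.24) = 18.8743

|z| = 18.8743


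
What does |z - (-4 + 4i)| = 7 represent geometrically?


|z - z0| = r is a circle with center z0 and radius r.
Center = (-4, 4), radius = 7

Circle with center (-4, 4) and radius 7


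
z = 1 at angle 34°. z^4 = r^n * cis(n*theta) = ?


r^4 = 1^4 = 1
n*theta = 4*34° = 136° = 136° (mod 360)
a = 1*cos(136°) = -0.7193
b = 1*sin(136°) = 0.6947

1 cis(136°) = -0.7193 + 0.6947i


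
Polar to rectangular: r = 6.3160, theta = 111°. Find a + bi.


a = 6.3160*cos(111°) = 6.3160*(-0.35837) = -2.2635
b = 6.3160*sin(111°) = 6.3160*0.93358 = 5.8965

-2.2635 + 5.8965i


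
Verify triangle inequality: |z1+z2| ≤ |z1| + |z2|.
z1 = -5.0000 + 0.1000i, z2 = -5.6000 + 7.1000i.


|z1| = sqrt((-5)^2 + 0.1^2) = sqrt(25.01) = 5.0010
|z2| = sqrt((-5.6)^2 + 7.1^2) = sqrt(81.77) = 9.0427
z1+z2 = -10.6000 + 7.2000i
|z1+z2| = sqrt(164.2) = 12.8141
|z1|+|z2| = 5.0010 + 9.0427 = 14.0437

|z1+z2| = 12.8141 ≤ |z1|+|z2| = 14.0437 (verified)


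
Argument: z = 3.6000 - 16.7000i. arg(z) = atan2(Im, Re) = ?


Re = 3.6, Im = -16.7
arg = atan2(-16.7, 3.6) = -77.8350 degrees

arg(z) = -77.8350 degrees


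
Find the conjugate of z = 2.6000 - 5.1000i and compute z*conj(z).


z_bar = 2.6000 + 5.1000i
z*z_bar = 2.6^2 + (-5.1)^2 = 6.76 + 26.01 = 32.77

z_bar = 2.6000 + 5.1000i, z*z_bar = 32.77


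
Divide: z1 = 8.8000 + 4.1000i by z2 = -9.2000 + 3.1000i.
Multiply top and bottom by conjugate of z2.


Conjugate of z2 = -9.2000 - 3.1000i
Numerator: (8.8000 + 4.1000i)(-9.2000 - 3.1000i) = -68.2500 - 65.0000i
Denominator: (-9.2)^2 + 3.1^2 = 94.25
Result = (-68.2500 - 65.0000i)/94.25

-0.7241 - 0.6897i


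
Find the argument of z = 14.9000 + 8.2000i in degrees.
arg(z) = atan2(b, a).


Re = 14.9, Im = 8.2
arg = atan2(8.2, 14.9) = 28.8256 degrees

arg(z) = 28.8256 degrees


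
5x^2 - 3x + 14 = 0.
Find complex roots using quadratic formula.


disc = (-3)^2 - 4*5*14 = 9 - 280 = -271
sqrt(|disc|) = sqrt(271) = 16.4621
Real part = 3/(2*5) = 0.3000
Imag part = 16.4621/(2*5) = 1.6462

0.3000 ± 1.6462i


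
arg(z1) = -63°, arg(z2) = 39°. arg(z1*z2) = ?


arg(z1*z2) = -63° + 39° = -24°
Normalized to (-180°, 180°]: -24°

-24°


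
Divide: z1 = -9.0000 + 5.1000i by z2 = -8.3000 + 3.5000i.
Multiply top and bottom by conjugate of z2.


Conjugate of z2 = -8.3000 - 3.5000i
Numerator: (-9.0000 + 5.1000i)(-8.3000 - 3.5000i) = 92.5500 - 10.8300i
Denominator: (-8.3)^2 + 3.5^2 = 81.14
Result = (92.5500 - 10.8300i)/81.14

1.1406 - 0.1335i


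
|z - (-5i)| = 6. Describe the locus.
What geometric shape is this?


|z - z0| = r is a circle with center z0 and radius r.
Center = (0, -5), radius = 6

Circle with center (0, -5) and radius 6


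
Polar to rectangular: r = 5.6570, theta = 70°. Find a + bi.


a = 5.6570*cos(70°) = 5.6570*0.34202 = 1.9348
b = 5.6570*sin(70°) = 5.6570*0.93969 = 5.3158

1.9348 + 5.3158i


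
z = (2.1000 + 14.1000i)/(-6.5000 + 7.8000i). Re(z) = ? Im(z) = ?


Multiply by conjugate: (2.1000 + 14.1000i)(-6.5000 - 7.8000i) / ((-6.5)^2 + 7.8^2)
Numerator real = 2.1*(-6.5) + 14.1*7.8 = 96.33
Numerator imag = 14.1*(-6.5) - 2.1*7.8 = -108.03
Denominator = 103.09
Re(z) = 96.33/103.09 = 0.9344
Im(z) = -108.03/103.09 = -1.0479

Re(z) = 0.9344, Im(z) = -1.0479


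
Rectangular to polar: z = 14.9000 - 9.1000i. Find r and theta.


r = sqrt(222.01+82.81) = sqrt(304.82) = 17.4591
theta = atan2(-9.1, 14.9) = -31.4140 degrees

r = 17.4591, theta = -31.4140 degrees


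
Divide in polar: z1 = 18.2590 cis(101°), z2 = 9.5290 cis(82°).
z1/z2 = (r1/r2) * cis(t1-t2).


r = 18.2590 / 9.5290 = 1.9162
theta = 101° - 82° = 19° = 19° (mod 360)

1.9162 cis(19°)


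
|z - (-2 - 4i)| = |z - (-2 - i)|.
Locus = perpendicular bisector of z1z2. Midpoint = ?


Equal distances means the locus is the perpendicular bisector of z1 and z2.
Midpoint = ((-2+(-2))/2, (-4+(-1))/2) = (-2.0000, -2.5000)

Perpendicular bisector through (-2.0000, -2.5000)


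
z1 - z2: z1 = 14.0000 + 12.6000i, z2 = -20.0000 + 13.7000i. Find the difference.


Real: 14 + 20 = 34
Imag: 12.6 - 13.7 = -1.1

34.0000 - 1.1000i


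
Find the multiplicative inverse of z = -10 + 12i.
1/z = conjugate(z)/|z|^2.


|z|^2 = 100+144 = 244
1/z = (-10 - 12i)/244

1/z = -0.0410 - 0.0492i


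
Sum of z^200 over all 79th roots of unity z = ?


The roots are w_k = w^k with w = e^(2*pi*i/79), and (w^k)^200 = (w^200)^k.
So S = 1 + u + u^2 + ... + u^(78) with u = w^200.
200 = 2*79 + 42, so 200 is not a multiple of 79: u = (w^79)^2 * w^42 = w^42 ≠ 1 (w is a primitive 79th root), while u^79 = (w^79)^200 = 1.
Geometric series: S = (1 - u^79)/(1 - u) = (1 - 1)/(1 - u) = 0

S = 0


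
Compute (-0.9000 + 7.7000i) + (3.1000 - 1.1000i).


Real: -0.9 + 3.1 = 2.2
Imag: 7.7 - 1.1 = 6.6

2.2000 + 6.6000i


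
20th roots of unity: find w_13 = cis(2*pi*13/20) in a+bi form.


Angle = 360*13/20 = 234°
a = cos(234°) = -0.5878
b = sin(234°) = -0.8090

-0.5878 - 0.8090i


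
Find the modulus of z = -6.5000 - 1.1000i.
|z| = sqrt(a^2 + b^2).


|z| = sqrt((-6.5)^2 + (-1.1)^2) = sqrt(42.25 + 1.21) = sqrt(43.46) = 6.5924

|z| = 6.5924


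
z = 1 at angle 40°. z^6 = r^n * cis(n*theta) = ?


r^6 = 1^6 = 1
n*theta = 6*40° = 240° = 240° (mod 360)
a = 1*cos(240°) = -0.5000
b = 1*sin(240°) = -0.8660

1 cis(240°) = -0.5000 - 0.8660i


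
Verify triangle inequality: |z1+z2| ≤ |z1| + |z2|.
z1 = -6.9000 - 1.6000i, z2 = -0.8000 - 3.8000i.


|z1| = sqrt((-6.9)^2 + (-1.6)^2) = sqrt(50.17) = 7.0831
|z2| = sqrt((-0.8)^2 + (-3.8)^2) = sqrt(15.08) = 3.8833
z1+z2 = -7.7000 - 5.4000i
|z1+z2| = sqrt(88.45) = 9.4048
|z1|+|z2| = 7.0831 + 3.8833 = 10.9664

|z1+z2| = 9.4048 ≤ |z1|+|z2| = 10.9664 (verified)


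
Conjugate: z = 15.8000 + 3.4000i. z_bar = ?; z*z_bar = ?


z_bar = 15.8000 - 3.4000i
z*z_bar = 15.8^2 + 3.4^2 = 249.64 + 11.56 = 261.2

z_bar = 15.8000 - 3.4000i, z*z_bar = 261.2


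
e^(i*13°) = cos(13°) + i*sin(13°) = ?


cos(13°) = 0.9744
sin(13°) = 0.2250

e^(i*13°) = 0.9744 + 0.2250i


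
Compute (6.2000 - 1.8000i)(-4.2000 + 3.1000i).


Real = 6.2*(-4.2) - (-1.8)*3.1 = -26.04 - (-5.58) = -20.46
Imag = 6.2*3.1 - (4.2)*(-1.8) = 19.22 + 7.56 = 26.78

-20.4600 + 26.7800i


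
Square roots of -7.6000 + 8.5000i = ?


|z| = sqrt(57.76+72.25) = 11.4022
sqrt((|z|+a)/2) = sqrt((11.4022+(-7.6))/2) = sqrt(1.9011) = 1.3788
sqrt((|z|-a)/2) = sqrt((11.4022-(-7.6))/2) = sqrt(9.5011) = 3.0824

±(1.3788 + 3.0824i) i.e. 1.3788 + 3.0824i and -1.3788 - 3.0824i


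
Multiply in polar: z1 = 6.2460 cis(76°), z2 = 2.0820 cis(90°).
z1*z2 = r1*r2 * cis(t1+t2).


r = 6.2460 * 2.0820 = 13.0042
theta = 76° + 90° = 166° = 166° (mod 360)

13.0042 cis(166°)


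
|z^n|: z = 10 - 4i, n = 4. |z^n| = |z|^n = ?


|z| = sqrt(100+16) = sqrt(116) = 10.7703
|z^4| = |z|^4 = (sqrt(116))^4 = 116^2 = 13456

|z^4| = 13456


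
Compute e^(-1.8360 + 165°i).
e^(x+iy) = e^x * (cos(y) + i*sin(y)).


e^-1.8360 = 0.15945
cos(165°) = -0.9659
sin(165°) = 0.2588
Real = 0.15945*(-0.9659) = -0.1540
Imag = 0.15945*0.2588 = 0.0413

-0.1540 + 0.0413i


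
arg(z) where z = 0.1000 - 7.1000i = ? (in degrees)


Re = 0.1, Im = -7.1
arg = atan2(-7.1, 0.1) = -89.1931 degrees

arg(z) = -89.1931 degrees


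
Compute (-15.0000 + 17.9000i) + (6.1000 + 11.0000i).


Real: -15 + 6.1 = -8.9
Imag: 17.9 + 11 = 28.9

-8.9000 + 28.9000i


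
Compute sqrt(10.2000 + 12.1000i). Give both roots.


|z| = sqrt(104.04+146.41) = 15.8256
sqrt((|z|+a)/2) = sqrt((15.8256+10.2)/2) = sqrt(13.0128) = 3.6073
sqrt((|z|-a)/2) = sqrt((15.8256-10.2)/2) = sqrt(2.8128) = 1.6771

±(3.6073 + 1.6771i) i.e. 3.6073 + 1.6771i and -3.6073 - 1.6771i


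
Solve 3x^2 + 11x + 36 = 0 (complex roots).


disc = 11^2 - 4*3*36 = 121 - 432 = -311
sqrt(|disc|) = sqrt(311) = 17.6352
Real part = -11/(2*3) = -1.8333
Imag part = 17.6352/(2*3) = 2.9392

-1.8333 ± 2.9392i


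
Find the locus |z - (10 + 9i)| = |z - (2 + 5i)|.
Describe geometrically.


Equal distances means the locus is the perpendicular bisector of z1 and z2.
Midpoint = ((10+2)/2, (9+5)/2) = (6.0000, 7.0000)

Perpendicular bisector through (6.0000, 7.0000)


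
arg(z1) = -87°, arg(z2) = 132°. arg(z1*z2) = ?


arg(z1*z2) = -87° + 132° = 45°
Normalized to (-180°, 180°]: 45°

45°


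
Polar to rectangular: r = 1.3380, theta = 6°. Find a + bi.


a = 1.3380*cos(6°) = 1.3380*0.99452 = 1.3307
b = 1.3380*sin(6°) = 1.3380*0.10453 = 0.1399

1.3307 + 0.1399i


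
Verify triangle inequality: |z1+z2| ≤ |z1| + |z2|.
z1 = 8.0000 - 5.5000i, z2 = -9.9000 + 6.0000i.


|z1| = sqrt(8^2 + (-5.5)^2) = sqrt(94.25) = 9.7082
|z2| = sqrt((-9.9)^2 + 6^2) = sqrt(134.01) = 11.5763
z1+z2 = -1.9000 + 0.5000i
|z1+z2| = sqrt(3.86) = 1.9647
|z1|+|z2| = 9.7082 + 11.5763 = 21.2845

|z1+z2| = 1.9647 ≤ |z1|+|z2| = 21.2845 (verified)


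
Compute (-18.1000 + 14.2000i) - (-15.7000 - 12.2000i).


Real: -18.1 + 15.7 = -2.4
Imag: 14.2 + 12.2 = 26.4

-2.4000 + 26.4000i


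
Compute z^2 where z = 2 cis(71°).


r^2 = 2^2 = 4
n*theta = 2*71° = 142° = 142° (mod 360)
a = 4*cos(142°) = -3.1520
b = 4*sin(142°) = 2.4626

4 cis(142°) = -3.1520 + 2.4626i


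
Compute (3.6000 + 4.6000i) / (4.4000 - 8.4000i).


Conjugate of z2 = 4.4000 + 8.4000i
Numerator: (3.6000 + 4.6000i)(4.4000 + 8.4000i) = -22.8000 + 50.4800i
Denominator: 4.4^2 + (-8.4)^2 = 89.92
Result = (-22.8000 + 50.4800i)/89.92

-0.2536 + 0.5614i


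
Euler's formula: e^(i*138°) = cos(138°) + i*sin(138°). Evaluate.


cos(138°) = -0.7431
sin(138°) = 0.6691

e^(i*138°) = -0.7431 + 0.6691i


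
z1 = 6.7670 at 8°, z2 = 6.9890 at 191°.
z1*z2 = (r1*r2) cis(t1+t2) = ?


r = 6.7670 * 6.9890 = 47.2946
theta = 8° + 191° = 199° = 199° (mod 360)

47.2946 cis(199°)


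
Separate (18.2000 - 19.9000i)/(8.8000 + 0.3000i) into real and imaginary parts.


Multiply by conjugate: (18.2000 - 19.9000i)(8.8000 - 0.3000i) / (8.8^2 + 0.3^2)
Numerator real = 18.2*8.8 - (19.9)*0.3 = 154.19
Numerator imag = -19.9*8.8 - 18.2*0.3 = -180.58
Denominator = 77.53
Re(z) = 154.19/77.53 = 1.9888
Im(z) = -180.58/77.53 = -2.3292

Re(z) = 1.9888, Im(z) = -2.3292


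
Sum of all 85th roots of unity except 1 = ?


With w = e^(2*pi*i/85), all 85 of the 85th roots of unity w^0 = 1, w, ..., w^(84) sum to 0: 1 + w + ... + w^(84) = (1 - w^85)/(1 - w) = 0 since w^85 = 1, w ≠ 1.
Removing the root 1: w + w^2 + ... + w^(84) = 0 - 1 = -1

Sum = -1


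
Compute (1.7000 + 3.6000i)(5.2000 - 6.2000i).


Real = 1.7*5.2 - 3.6*(-6.2) = 8.84 - (-22.32) = 31.16
Imag = 1.7*(-6.2) + 5.2*3.6 = -10.54 + 18.72 = 8.18

31.1600 + 8.1800i


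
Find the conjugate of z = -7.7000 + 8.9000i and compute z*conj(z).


z_bar = -7.7000 - 8.9000i
z*z_bar = (-7.7)^2 + 8.9^2 = 59.29 + 79.21 = 138.5

z_bar = -7.7000 - 8.9000i, z*z_bar = 138.5


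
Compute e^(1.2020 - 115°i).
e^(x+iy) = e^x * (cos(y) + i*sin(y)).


e^1.2020 = 3.3268
cos(-115°) = -0.42262
sin(-115°) = -0.9063
Real = 3.3268*(-0.42262) = -1.4060
Imag = 3.3268*(-0.9063) = -3.0151

-1.4060 - 3.0151i


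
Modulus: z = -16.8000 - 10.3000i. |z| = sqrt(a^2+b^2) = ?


|z| = sqrt((-16.8)^2 + (-10.3)^2) = sqrt(282.24 + 106.09) = sqrt(388.33) = 19.7061

|z| = 19.7061


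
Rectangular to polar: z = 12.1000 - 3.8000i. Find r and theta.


r = sqrt(146.41+14.44) = sqrt(160.85) = 12.6827
theta = atan2(-3.8, 12.1) = -17.4349 degrees

r = 12.6827, theta = -17.4349 degrees


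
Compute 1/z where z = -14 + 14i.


|z|^2 = 196+196 = 392
1/z = (-14 - 14i)/392

1/z = -0.0357 - 0.0357i


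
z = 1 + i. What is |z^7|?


|z| = sqrt(1+1) = sqrt(2) = 1.4142
|z^7| = |z|^7 = (sqrt(2))^7 = 2^3 * sqrt(2) = 8*sqrt(2)

|z^7| = 8*sqrt(2) ≈ 11.3137


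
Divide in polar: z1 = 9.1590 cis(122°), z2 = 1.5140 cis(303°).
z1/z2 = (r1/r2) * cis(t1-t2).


r = 9.1590 / 1.5140 = 6.0495
theta = 122° - 303° = -181° = 179° (mod 360)

6.0495 cis(179°)


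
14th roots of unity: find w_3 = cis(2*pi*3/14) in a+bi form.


Angle = 360*3/14 = 77.1429°
a = cos(77.1429°) = 0.2225
b = sin(77.1429°) = 0.9749

0.2225 + 0.9749i


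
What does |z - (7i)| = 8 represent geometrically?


|z - z0| = r is a circle with center z0 and radius r.
Center = (0, 7), radius = 8

Circle with center (0, 7) and radius 8


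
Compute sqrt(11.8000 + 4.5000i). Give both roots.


|z| = sqrt(139.24+20.25) = 12.6289
sqrt((|z|+a)/2) = sqrt((12.6289+11.8)/2) = sqrt(12.2145) = 3.4949
sqrt((|z|-a)/2) = sqrt((12.6289-11.8)/2) = sqrt(0.4145) = 0.6438

±(3.4949 + 0.6438i) i.e. 3.4949 + 0.6438i and -3.4949 - 0.6438i


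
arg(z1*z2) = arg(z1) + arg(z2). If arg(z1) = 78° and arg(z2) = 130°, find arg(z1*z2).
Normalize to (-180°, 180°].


arg(z1*z2) = 78° + 130° = 208°
Normalized to (-180°, 180°]: -152°

-152°


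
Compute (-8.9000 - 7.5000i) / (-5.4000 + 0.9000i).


Conjugate of z2 = -5.4000 - 0.9000i
Numerator: (-8.9000 - 7.5000i)(-5.4000 - 0.9000i) = 41.3100 + 48.5100i
Denominator: (-5.4)^2 + 0.9^2 = 29.97
Result = (41.3100 + 48.5100i)/29.97

1.3784 + 1.6186i


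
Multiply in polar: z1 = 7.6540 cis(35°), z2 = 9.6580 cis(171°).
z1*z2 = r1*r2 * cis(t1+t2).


r = 7.6540 * 9.6580 = 73.9223
theta = 35° + 171° = 206° = 206° (mod 360)

73.9223 cis(206°)


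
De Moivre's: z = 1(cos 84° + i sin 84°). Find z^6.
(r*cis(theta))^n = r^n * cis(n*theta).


r^6 = 1^6 = 1
n*theta = 6*84° = 504° = 144° (mod 360)
a = 1*cos(144°) = -0.8090
b = 1*sin(144°) = 0.5878

1 cis(144°) = -0.8090 + 0.5878i


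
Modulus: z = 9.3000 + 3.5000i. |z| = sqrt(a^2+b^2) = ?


|z| = sqrt(9.3^2 + 3.5^2) = sqrt(86.49 + 12.25) = sqrt(98.74) = 9.9368

|z| = 9.9368


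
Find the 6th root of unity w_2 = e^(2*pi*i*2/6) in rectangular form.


Angle = 360*2/6 = 120°
a = cos(120°) = -0.5000
b = sin(120°) = 0.8660

-0.5000 + 0.8660i


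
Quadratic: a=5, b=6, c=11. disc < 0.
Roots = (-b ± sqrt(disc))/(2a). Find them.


disc = 6^2 - 4*5*11 = 36 - 220 = -184
sqrt(|disc|) = sqrt(184) = 13.5647
Real part = -6/(2*5) = -0.6000
Imag part = 13.5647/(2*5) = 1.3565

-0.6000 ± 1.3565i
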